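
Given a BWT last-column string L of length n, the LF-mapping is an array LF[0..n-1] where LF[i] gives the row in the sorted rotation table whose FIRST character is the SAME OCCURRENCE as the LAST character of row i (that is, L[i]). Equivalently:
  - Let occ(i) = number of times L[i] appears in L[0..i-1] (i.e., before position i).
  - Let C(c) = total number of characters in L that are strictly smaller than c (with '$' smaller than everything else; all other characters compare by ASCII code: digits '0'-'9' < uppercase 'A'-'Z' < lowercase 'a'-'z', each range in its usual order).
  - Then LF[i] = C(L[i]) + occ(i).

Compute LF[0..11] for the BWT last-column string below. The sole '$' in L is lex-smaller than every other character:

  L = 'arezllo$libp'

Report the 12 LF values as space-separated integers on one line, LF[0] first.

Answer: 1 10 3 11 5 6 8 0 7 4 2 9

Derivation:
Char counts: '$':1, 'a':1, 'b':1, 'e':1, 'i':1, 'l':3, 'o':1, 'p':1, 'r':1, 'z':1
C (first-col start): C('$')=0, C('a')=1, C('b')=2, C('e')=3, C('i')=4, C('l')=5, C('o')=8, C('p')=9, C('r')=10, C('z')=11
L[0]='a': occ=0, LF[0]=C('a')+0=1+0=1
L[1]='r': occ=0, LF[1]=C('r')+0=10+0=10
L[2]='e': occ=0, LF[2]=C('e')+0=3+0=3
L[3]='z': occ=0, LF[3]=C('z')+0=11+0=11
L[4]='l': occ=0, LF[4]=C('l')+0=5+0=5
L[5]='l': occ=1, LF[5]=C('l')+1=5+1=6
L[6]='o': occ=0, LF[6]=C('o')+0=8+0=8
L[7]='$': occ=0, LF[7]=C('$')+0=0+0=0
L[8]='l': occ=2, LF[8]=C('l')+2=5+2=7
L[9]='i': occ=0, LF[9]=C('i')+0=4+0=4
L[10]='b': occ=0, LF[10]=C('b')+0=2+0=2
L[11]='p': occ=0, LF[11]=C('p')+0=9+0=9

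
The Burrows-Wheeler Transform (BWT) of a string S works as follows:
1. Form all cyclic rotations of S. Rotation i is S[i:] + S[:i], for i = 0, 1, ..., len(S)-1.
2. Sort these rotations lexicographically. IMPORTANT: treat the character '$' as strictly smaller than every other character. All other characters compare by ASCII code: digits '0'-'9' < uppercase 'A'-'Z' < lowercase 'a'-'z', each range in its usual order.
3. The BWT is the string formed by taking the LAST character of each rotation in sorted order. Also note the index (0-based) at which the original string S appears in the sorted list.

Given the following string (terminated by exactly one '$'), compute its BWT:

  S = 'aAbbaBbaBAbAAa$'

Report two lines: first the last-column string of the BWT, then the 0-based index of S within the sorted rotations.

All 15 rotations (rotation i = S[i:]+S[:i]):
  rot[0] = aAbbaBbaBAbAAa$
  rot[1] = AbbaBbaBAbAAa$a
  rot[2] = bbaBbaBAbAAa$aA
  rot[3] = baBbaBAbAAa$aAb
  rot[4] = aBbaBAbAAa$aAbb
  rot[5] = BbaBAbAAa$aAbba
  rot[6] = baBAbAAa$aAbbaB
  rot[7] = aBAbAAa$aAbbaBb
  rot[8] = BAbAAa$aAbbaBba
  rot[9] = AbAAa$aAbbaBbaB
  rot[10] = bAAa$aAbbaBbaBA
  rot[11] = AAa$aAbbaBbaBAb
  rot[12] = Aa$aAbbaBbaBAbA
  rot[13] = a$aAbbaBbaBAbAA
  rot[14] = $aAbbaBbaBAbAAa
Sorted (with $ < everything):
  sorted[0] = $aAbbaBbaBAbAAa  (last char: 'a')
  sorted[1] = AAa$aAbbaBbaBAb  (last char: 'b')
  sorted[2] = Aa$aAbbaBbaBAbA  (last char: 'A')
  sorted[3] = AbAAa$aAbbaBbaB  (last char: 'B')
  sorted[4] = AbbaBbaBAbAAa$a  (last char: 'a')
  sorted[5] = BAbAAa$aAbbaBba  (last char: 'a')
  sorted[6] = BbaBAbAAa$aAbba  (last char: 'a')
  sorted[7] = a$aAbbaBbaBAbAA  (last char: 'A')
  sorted[8] = aAbbaBbaBAbAAa$  (last char: '$')
  sorted[9] = aBAbAAa$aAbbaBb  (last char: 'b')
  sorted[10] = aBbaBAbAAa$aAbb  (last char: 'b')
  sorted[11] = bAAa$aAbbaBbaBA  (last char: 'A')
  sorted[12] = baBAbAAa$aAbbaB  (last char: 'B')
  sorted[13] = baBbaBAbAAa$aAb  (last char: 'b')
  sorted[14] = bbaBbaBAbAAa$aA  (last char: 'A')
Last column: abABaaaA$bbABbA
Original string S is at sorted index 8

Answer: abABaaaA$bbABbA
8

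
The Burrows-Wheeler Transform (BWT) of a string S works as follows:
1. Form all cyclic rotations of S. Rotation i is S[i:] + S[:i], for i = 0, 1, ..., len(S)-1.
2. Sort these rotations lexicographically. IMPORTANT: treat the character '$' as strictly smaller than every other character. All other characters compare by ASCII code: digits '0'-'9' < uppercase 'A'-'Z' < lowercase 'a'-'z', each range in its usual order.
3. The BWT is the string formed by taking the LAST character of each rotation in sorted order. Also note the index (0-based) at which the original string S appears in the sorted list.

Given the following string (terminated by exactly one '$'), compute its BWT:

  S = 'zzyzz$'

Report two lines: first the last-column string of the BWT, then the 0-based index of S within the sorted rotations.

Answer: zzzzy$
5

Derivation:
All 6 rotations (rotation i = S[i:]+S[:i]):
  rot[0] = zzyzz$
  rot[1] = zyzz$z
  rot[2] = yzz$zz
  rot[3] = zz$zzy
  rot[4] = z$zzyz
  rot[5] = $zzyzz
Sorted (with $ < everything):
  sorted[0] = $zzyzz  (last char: 'z')
  sorted[1] = yzz$zz  (last char: 'z')
  sorted[2] = z$zzyz  (last char: 'z')
  sorted[3] = zyzz$z  (last char: 'z')
  sorted[4] = zz$zzy  (last char: 'y')
  sorted[5] = zzyzz$  (last char: '$')
Last column: zzzzy$
Original string S is at sorted index 5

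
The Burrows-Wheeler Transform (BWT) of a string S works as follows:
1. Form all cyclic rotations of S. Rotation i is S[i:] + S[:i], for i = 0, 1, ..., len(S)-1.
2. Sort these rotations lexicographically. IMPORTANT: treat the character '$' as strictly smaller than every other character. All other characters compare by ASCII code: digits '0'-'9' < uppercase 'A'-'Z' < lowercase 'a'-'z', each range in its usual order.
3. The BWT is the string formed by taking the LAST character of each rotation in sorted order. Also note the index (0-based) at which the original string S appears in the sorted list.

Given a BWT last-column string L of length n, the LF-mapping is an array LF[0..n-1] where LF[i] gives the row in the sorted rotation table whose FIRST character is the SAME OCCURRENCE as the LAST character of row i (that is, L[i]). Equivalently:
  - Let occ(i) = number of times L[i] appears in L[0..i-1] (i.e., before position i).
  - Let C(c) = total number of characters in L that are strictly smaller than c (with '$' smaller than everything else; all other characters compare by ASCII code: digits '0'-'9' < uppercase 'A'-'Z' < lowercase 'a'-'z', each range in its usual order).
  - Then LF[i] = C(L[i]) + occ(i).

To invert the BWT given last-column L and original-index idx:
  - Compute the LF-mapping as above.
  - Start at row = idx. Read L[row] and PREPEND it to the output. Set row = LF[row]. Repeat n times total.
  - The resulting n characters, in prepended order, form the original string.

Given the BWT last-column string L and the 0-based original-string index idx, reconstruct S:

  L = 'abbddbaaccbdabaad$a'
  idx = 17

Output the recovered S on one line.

Answer: dbbacbaadaaddabcba$

Derivation:
LF mapping: 1 8 9 15 16 10 2 3 13 14 11 17 4 12 5 6 18 0 7
Walk LF starting at row 17, prepending L[row]:
  step 1: row=17, L[17]='$', prepend. Next row=LF[17]=0
  step 2: row=0, L[0]='a', prepend. Next row=LF[0]=1
  step 3: row=1, L[1]='b', prepend. Next row=LF[1]=8
  step 4: row=8, L[8]='c', prepend. Next row=LF[8]=13
  step 5: row=13, L[13]='b', prepend. Next row=LF[13]=12
  step 6: row=12, L[12]='a', prepend. Next row=LF[12]=4
  step 7: row=4, L[4]='d', prepend. Next row=LF[4]=16
  step 8: row=16, L[16]='d', prepend. Next row=LF[16]=18
  step 9: row=18, L[18]='a', prepend. Next row=LF[18]=7
  step 10: row=7, L[7]='a', prepend. Next row=LF[7]=3
  step 11: row=3, L[3]='d', prepend. Next row=LF[3]=15
  step 12: row=15, L[15]='a', prepend. Next row=LF[15]=6
  step 13: row=6, L[6]='a', prepend. Next row=LF[6]=2
  step 14: row=2, L[2]='b', prepend. Next row=LF[2]=9
  step 15: row=9, L[9]='c', prepend. Next row=LF[9]=14
  step 16: row=14, L[14]='a', prepend. Next row=LF[14]=5
  step 17: row=5, L[5]='b', prepend. Next row=LF[5]=10
  step 18: row=10, L[10]='b', prepend. Next row=LF[10]=11
  step 19: row=11, L[11]='d', prepend. Next row=LF[11]=17
Reversed output: dbbacbaadaaddabcba$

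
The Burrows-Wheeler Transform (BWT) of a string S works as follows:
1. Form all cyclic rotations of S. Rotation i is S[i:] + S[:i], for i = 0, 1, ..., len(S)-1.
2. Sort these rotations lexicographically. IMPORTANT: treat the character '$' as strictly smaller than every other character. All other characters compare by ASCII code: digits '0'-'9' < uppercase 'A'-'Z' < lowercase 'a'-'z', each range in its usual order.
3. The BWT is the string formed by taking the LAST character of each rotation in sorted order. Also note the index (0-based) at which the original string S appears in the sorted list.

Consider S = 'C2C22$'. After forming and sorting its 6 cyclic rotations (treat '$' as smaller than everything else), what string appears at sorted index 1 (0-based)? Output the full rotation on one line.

All 6 rotations (rotation i = S[i:]+S[:i]):
  rot[0] = C2C22$
  rot[1] = 2C22$C
  rot[2] = C22$C2
  rot[3] = 22$C2C
  rot[4] = 2$C2C2
  rot[5] = $C2C22
Sorted (with $ < everything):
  sorted[0] = $C2C22
  sorted[1] = 2$C2C2
  sorted[2] = 22$C2C
  sorted[3] = 2C22$C
  sorted[4] = C22$C2
  sorted[5] = C2C22$
sorted[1] = 2$C2C2

Answer: 2$C2C2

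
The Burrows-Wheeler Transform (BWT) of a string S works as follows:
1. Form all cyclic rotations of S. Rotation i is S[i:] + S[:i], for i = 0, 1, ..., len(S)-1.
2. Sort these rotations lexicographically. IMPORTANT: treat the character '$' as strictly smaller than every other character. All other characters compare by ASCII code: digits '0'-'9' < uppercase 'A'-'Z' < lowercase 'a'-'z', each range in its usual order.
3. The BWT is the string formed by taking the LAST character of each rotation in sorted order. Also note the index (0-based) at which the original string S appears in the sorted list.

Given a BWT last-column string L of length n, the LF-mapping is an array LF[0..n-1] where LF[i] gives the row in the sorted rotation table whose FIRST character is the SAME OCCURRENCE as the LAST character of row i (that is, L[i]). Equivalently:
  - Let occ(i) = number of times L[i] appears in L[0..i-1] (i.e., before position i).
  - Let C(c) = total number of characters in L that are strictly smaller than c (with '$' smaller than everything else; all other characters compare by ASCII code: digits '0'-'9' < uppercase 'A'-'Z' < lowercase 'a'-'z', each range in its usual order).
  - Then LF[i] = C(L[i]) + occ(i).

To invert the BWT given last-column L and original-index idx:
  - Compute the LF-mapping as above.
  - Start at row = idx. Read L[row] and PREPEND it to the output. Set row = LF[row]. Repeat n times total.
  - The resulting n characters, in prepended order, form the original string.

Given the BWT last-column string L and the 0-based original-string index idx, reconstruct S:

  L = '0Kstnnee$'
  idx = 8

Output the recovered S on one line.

Answer: tennesK0$

Derivation:
LF mapping: 1 2 7 8 5 6 3 4 0
Walk LF starting at row 8, prepending L[row]:
  step 1: row=8, L[8]='$', prepend. Next row=LF[8]=0
  step 2: row=0, L[0]='0', prepend. Next row=LF[0]=1
  step 3: row=1, L[1]='K', prepend. Next row=LF[1]=2
  step 4: row=2, L[2]='s', prepend. Next row=LF[2]=7
  step 5: row=7, L[7]='e', prepend. Next row=LF[7]=4
  step 6: row=4, L[4]='n', prepend. Next row=LF[4]=5
  step 7: row=5, L[5]='n', prepend. Next row=LF[5]=6
  step 8: row=6, L[6]='e', prepend. Next row=LF[6]=3
  step 9: row=3, L[3]='t', prepend. Next row=LF[3]=8
Reversed output: tennesK0$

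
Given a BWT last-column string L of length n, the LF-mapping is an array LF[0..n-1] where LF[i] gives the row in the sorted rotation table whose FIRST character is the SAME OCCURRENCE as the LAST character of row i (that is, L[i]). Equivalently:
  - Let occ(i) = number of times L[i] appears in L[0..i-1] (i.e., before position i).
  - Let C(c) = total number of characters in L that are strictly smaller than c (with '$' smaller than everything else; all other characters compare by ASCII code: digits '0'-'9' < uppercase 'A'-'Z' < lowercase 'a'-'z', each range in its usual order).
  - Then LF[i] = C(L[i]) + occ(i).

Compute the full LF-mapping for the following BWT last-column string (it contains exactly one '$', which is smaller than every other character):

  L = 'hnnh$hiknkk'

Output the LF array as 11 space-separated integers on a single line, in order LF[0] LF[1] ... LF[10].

Answer: 1 8 9 2 0 3 4 5 10 6 7

Derivation:
Char counts: '$':1, 'h':3, 'i':1, 'k':3, 'n':3
C (first-col start): C('$')=0, C('h')=1, C('i')=4, C('k')=5, C('n')=8
L[0]='h': occ=0, LF[0]=C('h')+0=1+0=1
L[1]='n': occ=0, LF[1]=C('n')+0=8+0=8
L[2]='n': occ=1, LF[2]=C('n')+1=8+1=9
L[3]='h': occ=1, LF[3]=C('h')+1=1+1=2
L[4]='$': occ=0, LF[4]=C('$')+0=0+0=0
L[5]='h': occ=2, LF[5]=C('h')+2=1+2=3
L[6]='i': occ=0, LF[6]=C('i')+0=4+0=4
L[7]='k': occ=0, LF[7]=C('k')+0=5+0=5
L[8]='n': occ=2, LF[8]=C('n')+2=8+2=10
L[9]='k': occ=1, LF[9]=C('k')+1=5+1=6
L[10]='k': occ=2, LF[10]=C('k')+2=5+2=7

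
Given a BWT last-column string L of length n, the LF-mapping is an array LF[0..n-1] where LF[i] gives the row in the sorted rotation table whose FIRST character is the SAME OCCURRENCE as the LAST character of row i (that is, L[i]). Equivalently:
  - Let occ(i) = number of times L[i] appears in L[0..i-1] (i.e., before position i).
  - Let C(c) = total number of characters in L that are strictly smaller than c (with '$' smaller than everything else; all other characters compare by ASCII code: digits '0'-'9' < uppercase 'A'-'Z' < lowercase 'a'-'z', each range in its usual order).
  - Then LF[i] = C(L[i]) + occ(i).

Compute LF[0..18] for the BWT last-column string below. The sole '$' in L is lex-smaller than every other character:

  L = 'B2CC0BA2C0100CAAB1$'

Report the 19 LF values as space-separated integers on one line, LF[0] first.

Answer: 12 7 15 16 1 13 9 8 17 2 5 3 4 18 10 11 14 6 0

Derivation:
Char counts: '$':1, '0':4, '1':2, '2':2, 'A':3, 'B':3, 'C':4
C (first-col start): C('$')=0, C('0')=1, C('1')=5, C('2')=7, C('A')=9, C('B')=12, C('C')=15
L[0]='B': occ=0, LF[0]=C('B')+0=12+0=12
L[1]='2': occ=0, LF[1]=C('2')+0=7+0=7
L[2]='C': occ=0, LF[2]=C('C')+0=15+0=15
L[3]='C': occ=1, LF[3]=C('C')+1=15+1=16
L[4]='0': occ=0, LF[4]=C('0')+0=1+0=1
L[5]='B': occ=1, LF[5]=C('B')+1=12+1=13
L[6]='A': occ=0, LF[6]=C('A')+0=9+0=9
L[7]='2': occ=1, LF[7]=C('2')+1=7+1=8
L[8]='C': occ=2, LF[8]=C('C')+2=15+2=17
L[9]='0': occ=1, LF[9]=C('0')+1=1+1=2
L[10]='1': occ=0, LF[10]=C('1')+0=5+0=5
L[11]='0': occ=2, LF[11]=C('0')+2=1+2=3
L[12]='0': occ=3, LF[12]=C('0')+3=1+3=4
L[13]='C': occ=3, LF[13]=C('C')+3=15+3=18
L[14]='A': occ=1, LF[14]=C('A')+1=9+1=10
L[15]='A': occ=2, LF[15]=C('A')+2=9+2=11
L[16]='B': occ=2, LF[16]=C('B')+2=12+2=14
L[17]='1': occ=1, LF[17]=C('1')+1=5+1=6
L[18]='$': occ=0, LF[18]=C('$')+0=0+0=0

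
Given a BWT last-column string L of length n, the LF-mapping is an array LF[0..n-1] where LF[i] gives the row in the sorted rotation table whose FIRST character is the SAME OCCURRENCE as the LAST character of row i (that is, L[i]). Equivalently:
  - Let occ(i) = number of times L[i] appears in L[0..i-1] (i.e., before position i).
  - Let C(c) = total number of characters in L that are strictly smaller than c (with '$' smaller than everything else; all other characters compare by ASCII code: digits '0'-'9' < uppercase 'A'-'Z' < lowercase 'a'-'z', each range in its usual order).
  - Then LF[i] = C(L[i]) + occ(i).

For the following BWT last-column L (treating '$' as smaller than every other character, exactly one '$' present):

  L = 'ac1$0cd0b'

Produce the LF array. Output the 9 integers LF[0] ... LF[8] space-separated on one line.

Answer: 4 6 3 0 1 7 8 2 5

Derivation:
Char counts: '$':1, '0':2, '1':1, 'a':1, 'b':1, 'c':2, 'd':1
C (first-col start): C('$')=0, C('0')=1, C('1')=3, C('a')=4, C('b')=5, C('c')=6, C('d')=8
L[0]='a': occ=0, LF[0]=C('a')+0=4+0=4
L[1]='c': occ=0, LF[1]=C('c')+0=6+0=6
L[2]='1': occ=0, LF[2]=C('1')+0=3+0=3
L[3]='$': occ=0, LF[3]=C('$')+0=0+0=0
L[4]='0': occ=0, LF[4]=C('0')+0=1+0=1
L[5]='c': occ=1, LF[5]=C('c')+1=6+1=7
L[6]='d': occ=0, LF[6]=C('d')+0=8+0=8
L[7]='0': occ=1, LF[7]=C('0')+1=1+1=2
L[8]='b': occ=0, LF[8]=C('b')+0=5+0=5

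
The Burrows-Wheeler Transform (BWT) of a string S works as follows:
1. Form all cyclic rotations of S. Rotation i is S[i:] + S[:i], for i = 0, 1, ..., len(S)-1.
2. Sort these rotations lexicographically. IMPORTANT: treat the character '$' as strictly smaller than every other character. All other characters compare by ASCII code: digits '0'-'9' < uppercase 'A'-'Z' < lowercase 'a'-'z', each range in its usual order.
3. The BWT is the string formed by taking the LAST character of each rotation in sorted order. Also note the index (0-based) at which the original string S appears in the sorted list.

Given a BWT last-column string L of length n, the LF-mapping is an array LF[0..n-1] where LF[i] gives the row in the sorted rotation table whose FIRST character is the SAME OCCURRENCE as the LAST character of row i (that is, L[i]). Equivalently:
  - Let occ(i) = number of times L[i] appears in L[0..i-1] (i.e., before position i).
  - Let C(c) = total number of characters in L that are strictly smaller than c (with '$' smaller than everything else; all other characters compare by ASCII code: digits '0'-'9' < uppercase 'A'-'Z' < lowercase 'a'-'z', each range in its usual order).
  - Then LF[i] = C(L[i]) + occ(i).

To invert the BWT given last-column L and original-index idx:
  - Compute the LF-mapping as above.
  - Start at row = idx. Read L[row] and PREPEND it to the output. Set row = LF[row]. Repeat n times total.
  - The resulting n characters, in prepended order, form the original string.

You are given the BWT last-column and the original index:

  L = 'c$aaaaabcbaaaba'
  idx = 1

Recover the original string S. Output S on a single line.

Answer: aaaaaababacabc$

Derivation:
LF mapping: 13 0 1 2 3 4 5 10 14 11 6 7 8 12 9
Walk LF starting at row 1, prepending L[row]:
  step 1: row=1, L[1]='$', prepend. Next row=LF[1]=0
  step 2: row=0, L[0]='c', prepend. Next row=LF[0]=13
  step 3: row=13, L[13]='b', prepend. Next row=LF[13]=12
  step 4: row=12, L[12]='a', prepend. Next row=LF[12]=8
  step 5: row=8, L[8]='c', prepend. Next row=LF[8]=14
  step 6: row=14, L[14]='a', prepend. Next row=LF[14]=9
  step 7: row=9, L[9]='b', prepend. Next row=LF[9]=11
  step 8: row=11, L[11]='a', prepend. Next row=LF[11]=7
  step 9: row=7, L[7]='b', prepend. Next row=LF[7]=10
  step 10: row=10, L[10]='a', prepend. Next row=LF[10]=6
  step 11: row=6, L[6]='a', prepend. Next row=LF[6]=5
  step 12: row=5, L[5]='a', prepend. Next row=LF[5]=4
  step 13: row=4, L[4]='a', prepend. Next row=LF[4]=3
  step 14: row=3, L[3]='a', prepend. Next row=LF[3]=2
  step 15: row=2, L[2]='a', prepend. Next row=LF[2]=1
Reversed output: aaaaaababacabc$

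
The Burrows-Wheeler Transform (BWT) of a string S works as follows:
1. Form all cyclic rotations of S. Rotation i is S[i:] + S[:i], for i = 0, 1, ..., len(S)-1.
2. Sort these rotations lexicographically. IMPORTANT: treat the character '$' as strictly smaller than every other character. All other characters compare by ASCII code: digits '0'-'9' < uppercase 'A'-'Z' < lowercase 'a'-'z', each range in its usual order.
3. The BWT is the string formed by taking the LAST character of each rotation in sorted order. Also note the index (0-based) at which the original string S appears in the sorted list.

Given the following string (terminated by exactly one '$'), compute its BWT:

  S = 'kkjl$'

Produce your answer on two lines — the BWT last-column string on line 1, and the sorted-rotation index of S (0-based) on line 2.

Answer: lkk$j
3

Derivation:
All 5 rotations (rotation i = S[i:]+S[:i]):
  rot[0] = kkjl$
  rot[1] = kjl$k
  rot[2] = jl$kk
  rot[3] = l$kkj
  rot[4] = $kkjl
Sorted (with $ < everything):
  sorted[0] = $kkjl  (last char: 'l')
  sorted[1] = jl$kk  (last char: 'k')
  sorted[2] = kjl$k  (last char: 'k')
  sorted[3] = kkjl$  (last char: '$')
  sorted[4] = l$kkj  (last char: 'j')
Last column: lkk$j
Original string S is at sorted index 3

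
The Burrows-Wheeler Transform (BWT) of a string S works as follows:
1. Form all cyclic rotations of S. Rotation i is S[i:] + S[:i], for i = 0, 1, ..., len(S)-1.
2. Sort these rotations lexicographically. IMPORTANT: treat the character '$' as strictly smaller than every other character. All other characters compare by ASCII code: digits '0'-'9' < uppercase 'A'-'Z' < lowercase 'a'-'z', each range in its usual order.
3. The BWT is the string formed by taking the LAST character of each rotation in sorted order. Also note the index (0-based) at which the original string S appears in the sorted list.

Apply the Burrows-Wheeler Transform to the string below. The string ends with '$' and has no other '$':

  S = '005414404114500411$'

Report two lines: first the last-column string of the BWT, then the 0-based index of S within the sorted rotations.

Answer: 15$0401444140051140
2

Derivation:
All 19 rotations (rotation i = S[i:]+S[:i]):
  rot[0] = 005414404114500411$
  rot[1] = 05414404114500411$0
  rot[2] = 5414404114500411$00
  rot[3] = 414404114500411$005
  rot[4] = 14404114500411$0054
  rot[5] = 4404114500411$00541
  rot[6] = 404114500411$005414
  rot[7] = 04114500411$0054144
  rot[8] = 4114500411$00541440
  rot[9] = 114500411$005414404
  rot[10] = 14500411$0054144041
  rot[11] = 4500411$00541440411
  rot[12] = 500411$005414404114
  rot[13] = 00411$0054144041145
  rot[14] = 0411$00541440411450
  rot[15] = 411$005414404114500
  rot[16] = 11$0054144041145004
  rot[17] = 1$00541440411450041
  rot[18] = $005414404114500411
Sorted (with $ < everything):
  sorted[0] = $005414404114500411  (last char: '1')
  sorted[1] = 00411$0054144041145  (last char: '5')
  sorted[2] = 005414404114500411$  (last char: '$')
  sorted[3] = 0411$00541440411450  (last char: '0')
  sorted[4] = 04114500411$0054144  (last char: '4')
  sorted[5] = 05414404114500411$0  (last char: '0')
  sorted[6] = 1$00541440411450041  (last char: '1')
  sorted[7] = 11$0054144041145004  (last char: '4')
  sorted[8] = 114500411$005414404  (last char: '4')
  sorted[9] = 14404114500411$0054  (last char: '4')
  sorted[10] = 14500411$0054144041  (last char: '1')
  sorted[11] = 404114500411$005414  (last char: '4')
  sorted[12] = 411$005414404114500  (last char: '0')
  sorted[13] = 4114500411$00541440  (last char: '0')
  sorted[14] = 414404114500411$005  (last char: '5')
  sorted[15] = 4404114500411$00541  (last char: '1')
  sorted[16] = 4500411$00541440411  (last char: '1')
  sorted[17] = 500411$005414404114  (last char: '4')
  sorted[18] = 5414404114500411$00  (last char: '0')
Last column: 15$0401444140051140
Original string S is at sorted index 2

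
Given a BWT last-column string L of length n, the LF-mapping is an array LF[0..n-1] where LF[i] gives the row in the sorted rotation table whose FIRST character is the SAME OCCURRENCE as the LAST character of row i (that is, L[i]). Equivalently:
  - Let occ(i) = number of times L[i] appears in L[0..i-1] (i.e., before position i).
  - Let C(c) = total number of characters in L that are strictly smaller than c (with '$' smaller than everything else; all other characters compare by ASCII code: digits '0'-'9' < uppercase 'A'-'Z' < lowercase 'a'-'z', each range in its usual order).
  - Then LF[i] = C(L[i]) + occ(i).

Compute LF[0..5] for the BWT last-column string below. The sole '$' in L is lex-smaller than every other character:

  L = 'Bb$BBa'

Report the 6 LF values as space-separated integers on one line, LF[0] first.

Char counts: '$':1, 'B':3, 'a':1, 'b':1
C (first-col start): C('$')=0, C('B')=1, C('a')=4, C('b')=5
L[0]='B': occ=0, LF[0]=C('B')+0=1+0=1
L[1]='b': occ=0, LF[1]=C('b')+0=5+0=5
L[2]='$': occ=0, LF[2]=C('$')+0=0+0=0
L[3]='B': occ=1, LF[3]=C('B')+1=1+1=2
L[4]='B': occ=2, LF[4]=C('B')+2=1+2=3
L[5]='a': occ=0, LF[5]=C('a')+0=4+0=4

Answer: 1 5 0 2 3 4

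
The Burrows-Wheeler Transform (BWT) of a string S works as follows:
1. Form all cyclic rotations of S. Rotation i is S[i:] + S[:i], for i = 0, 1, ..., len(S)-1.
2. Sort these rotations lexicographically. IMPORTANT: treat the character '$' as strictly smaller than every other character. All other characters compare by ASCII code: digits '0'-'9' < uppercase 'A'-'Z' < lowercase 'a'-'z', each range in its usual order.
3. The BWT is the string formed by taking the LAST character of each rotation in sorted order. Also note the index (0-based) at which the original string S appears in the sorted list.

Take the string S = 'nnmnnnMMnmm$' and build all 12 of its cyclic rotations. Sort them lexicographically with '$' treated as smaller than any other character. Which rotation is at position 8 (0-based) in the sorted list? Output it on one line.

Answer: nmnnnMMnmm$n

Derivation:
All 12 rotations (rotation i = S[i:]+S[:i]):
  rot[0] = nnmnnnMMnmm$
  rot[1] = nmnnnMMnmm$n
  rot[2] = mnnnMMnmm$nn
  rot[3] = nnnMMnmm$nnm
  rot[4] = nnMMnmm$nnmn
  rot[5] = nMMnmm$nnmnn
  rot[6] = MMnmm$nnmnnn
  rot[7] = Mnmm$nnmnnnM
  rot[8] = nmm$nnmnnnMM
  rot[9] = mm$nnmnnnMMn
  rot[10] = m$nnmnnnMMnm
  rot[11] = $nnmnnnMMnmm
Sorted (with $ < everything):
  sorted[0] = $nnmnnnMMnmm
  sorted[1] = MMnmm$nnmnnn
  sorted[2] = Mnmm$nnmnnnM
  sorted[3] = m$nnmnnnMMnm
  sorted[4] = mm$nnmnnnMMn
  sorted[5] = mnnnMMnmm$nn
  sorted[6] = nMMnmm$nnmnn
  sorted[7] = nmm$nnmnnnMM
  sorted[8] = nmnnnMMnmm$n
  sorted[9] = nnMMnmm$nnmn
  sorted[10] = nnmnnnMMnmm$
  sorted[11] = nnnMMnmm$nnm
sorted[8] = nmnnnMMnmm$n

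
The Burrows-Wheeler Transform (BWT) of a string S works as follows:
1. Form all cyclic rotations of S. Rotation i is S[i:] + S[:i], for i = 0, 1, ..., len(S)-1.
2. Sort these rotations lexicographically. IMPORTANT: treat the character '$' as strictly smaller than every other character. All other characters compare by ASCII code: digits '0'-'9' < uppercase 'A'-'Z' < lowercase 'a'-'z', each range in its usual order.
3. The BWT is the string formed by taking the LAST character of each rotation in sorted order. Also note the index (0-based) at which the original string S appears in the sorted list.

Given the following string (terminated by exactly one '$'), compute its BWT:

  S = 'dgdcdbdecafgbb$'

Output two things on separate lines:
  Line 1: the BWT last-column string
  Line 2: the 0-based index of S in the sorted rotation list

Answer: bcbgdedcgb$dafd
10

Derivation:
All 15 rotations (rotation i = S[i:]+S[:i]):
  rot[0] = dgdcdbdecafgbb$
  rot[1] = gdcdbdecafgbb$d
  rot[2] = dcdbdecafgbb$dg
  rot[3] = cdbdecafgbb$dgd
  rot[4] = dbdecafgbb$dgdc
  rot[5] = bdecafgbb$dgdcd
  rot[6] = decafgbb$dgdcdb
  rot[7] = ecafgbb$dgdcdbd
  rot[8] = cafgbb$dgdcdbde
  rot[9] = afgbb$dgdcdbdec
  rot[10] = fgbb$dgdcdbdeca
  rot[11] = gbb$dgdcdbdecaf
  rot[12] = bb$dgdcdbdecafg
  rot[13] = b$dgdcdbdecafgb
  rot[14] = $dgdcdbdecafgbb
Sorted (with $ < everything):
  sorted[0] = $dgdcdbdecafgbb  (last char: 'b')
  sorted[1] = afgbb$dgdcdbdec  (last char: 'c')
  sorted[2] = b$dgdcdbdecafgb  (last char: 'b')
  sorted[3] = bb$dgdcdbdecafg  (last char: 'g')
  sorted[4] = bdecafgbb$dgdcd  (last char: 'd')
  sorted[5] = cafgbb$dgdcdbde  (last char: 'e')
  sorted[6] = cdbdecafgbb$dgd  (last char: 'd')
  sorted[7] = dbdecafgbb$dgdc  (last char: 'c')
  sorted[8] = dcdbdecafgbb$dg  (last char: 'g')
  sorted[9] = decafgbb$dgdcdb  (last char: 'b')
  sorted[10] = dgdcdbdecafgbb$  (last char: '$')
  sorted[11] = ecafgbb$dgdcdbd  (last char: 'd')
  sorted[12] = fgbb$dgdcdbdeca  (last char: 'a')
  sorted[13] = gbb$dgdcdbdecaf  (last char: 'f')
  sorted[14] = gdcdbdecafgbb$d  (last char: 'd')
Last column: bcbgdedcgb$dafd
Original string S is at sorted index 10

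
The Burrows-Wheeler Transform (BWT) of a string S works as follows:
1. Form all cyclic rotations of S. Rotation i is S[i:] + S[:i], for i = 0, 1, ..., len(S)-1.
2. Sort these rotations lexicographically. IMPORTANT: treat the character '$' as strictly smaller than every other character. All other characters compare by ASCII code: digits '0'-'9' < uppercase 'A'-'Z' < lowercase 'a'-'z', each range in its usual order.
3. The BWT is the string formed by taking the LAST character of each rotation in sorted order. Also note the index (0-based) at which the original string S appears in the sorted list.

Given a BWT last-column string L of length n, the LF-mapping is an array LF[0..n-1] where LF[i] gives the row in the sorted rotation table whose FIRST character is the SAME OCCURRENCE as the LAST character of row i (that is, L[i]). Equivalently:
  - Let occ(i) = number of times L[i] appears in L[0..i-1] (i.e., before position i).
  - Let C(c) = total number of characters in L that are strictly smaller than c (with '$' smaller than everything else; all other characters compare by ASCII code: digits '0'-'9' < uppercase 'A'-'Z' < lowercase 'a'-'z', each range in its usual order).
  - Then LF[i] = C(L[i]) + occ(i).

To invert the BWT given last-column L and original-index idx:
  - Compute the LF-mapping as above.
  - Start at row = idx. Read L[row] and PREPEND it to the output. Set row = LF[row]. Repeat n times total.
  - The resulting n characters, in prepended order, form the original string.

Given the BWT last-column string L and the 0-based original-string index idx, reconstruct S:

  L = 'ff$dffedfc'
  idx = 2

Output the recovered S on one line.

LF mapping: 5 6 0 2 7 8 4 3 9 1
Walk LF starting at row 2, prepending L[row]:
  step 1: row=2, L[2]='$', prepend. Next row=LF[2]=0
  step 2: row=0, L[0]='f', prepend. Next row=LF[0]=5
  step 3: row=5, L[5]='f', prepend. Next row=LF[5]=8
  step 4: row=8, L[8]='f', prepend. Next row=LF[8]=9
  step 5: row=9, L[9]='c', prepend. Next row=LF[9]=1
  step 6: row=1, L[1]='f', prepend. Next row=LF[1]=6
  step 7: row=6, L[6]='e', prepend. Next row=LF[6]=4
  step 8: row=4, L[4]='f', prepend. Next row=LF[4]=7
  step 9: row=7, L[7]='d', prepend. Next row=LF[7]=3
  step 10: row=3, L[3]='d', prepend. Next row=LF[3]=2
Reversed output: ddfefcfff$

Answer: ddfefcfff$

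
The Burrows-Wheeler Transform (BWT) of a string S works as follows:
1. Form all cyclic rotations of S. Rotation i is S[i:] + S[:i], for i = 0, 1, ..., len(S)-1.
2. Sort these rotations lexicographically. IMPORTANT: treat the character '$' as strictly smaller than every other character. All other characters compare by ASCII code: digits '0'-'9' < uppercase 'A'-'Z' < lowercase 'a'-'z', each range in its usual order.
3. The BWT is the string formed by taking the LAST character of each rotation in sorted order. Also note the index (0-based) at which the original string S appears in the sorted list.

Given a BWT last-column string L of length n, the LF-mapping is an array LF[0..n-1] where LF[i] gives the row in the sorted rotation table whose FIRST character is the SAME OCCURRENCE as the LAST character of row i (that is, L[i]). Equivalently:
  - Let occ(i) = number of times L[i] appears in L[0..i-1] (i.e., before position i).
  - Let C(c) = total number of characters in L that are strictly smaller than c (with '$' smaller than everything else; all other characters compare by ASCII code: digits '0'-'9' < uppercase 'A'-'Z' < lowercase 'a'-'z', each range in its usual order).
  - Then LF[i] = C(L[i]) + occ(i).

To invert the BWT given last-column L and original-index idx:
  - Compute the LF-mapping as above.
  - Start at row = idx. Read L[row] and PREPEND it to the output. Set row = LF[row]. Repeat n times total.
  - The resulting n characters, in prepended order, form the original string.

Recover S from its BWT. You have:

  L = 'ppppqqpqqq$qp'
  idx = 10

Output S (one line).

LF mapping: 1 2 3 4 7 8 5 9 10 11 0 12 6
Walk LF starting at row 10, prepending L[row]:
  step 1: row=10, L[10]='$', prepend. Next row=LF[10]=0
  step 2: row=0, L[0]='p', prepend. Next row=LF[0]=1
  step 3: row=1, L[1]='p', prepend. Next row=LF[1]=2
  step 4: row=2, L[2]='p', prepend. Next row=LF[2]=3
  step 5: row=3, L[3]='p', prepend. Next row=LF[3]=4
  step 6: row=4, L[4]='q', prepend. Next row=LF[4]=7
  step 7: row=7, L[7]='q', prepend. Next row=LF[7]=9
  step 8: row=9, L[9]='q', prepend. Next row=LF[9]=11
  step 9: row=11, L[11]='q', prepend. Next row=LF[11]=12
  step 10: row=12, L[12]='p', prepend. Next row=LF[12]=6
  step 11: row=6, L[6]='p', prepend. Next row=LF[6]=5
  step 12: row=5, L[5]='q', prepend. Next row=LF[5]=8
  step 13: row=8, L[8]='q', prepend. Next row=LF[8]=10
Reversed output: qqppqqqqpppp$

Answer: qqppqqqqpppp$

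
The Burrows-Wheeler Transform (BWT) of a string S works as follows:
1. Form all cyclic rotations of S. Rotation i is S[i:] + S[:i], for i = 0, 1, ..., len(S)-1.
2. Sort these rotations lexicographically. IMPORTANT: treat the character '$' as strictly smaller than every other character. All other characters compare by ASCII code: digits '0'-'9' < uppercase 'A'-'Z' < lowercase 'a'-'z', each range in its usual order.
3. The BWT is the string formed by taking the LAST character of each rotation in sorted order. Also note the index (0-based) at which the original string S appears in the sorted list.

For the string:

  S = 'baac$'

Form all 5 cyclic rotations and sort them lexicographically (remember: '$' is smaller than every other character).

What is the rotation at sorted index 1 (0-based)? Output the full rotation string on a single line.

Answer: aac$b

Derivation:
All 5 rotations (rotation i = S[i:]+S[:i]):
  rot[0] = baac$
  rot[1] = aac$b
  rot[2] = ac$ba
  rot[3] = c$baa
  rot[4] = $baac
Sorted (with $ < everything):
  sorted[0] = $baac
  sorted[1] = aac$b
  sorted[2] = ac$ba
  sorted[3] = baac$
  sorted[4] = c$baa
sorted[1] = aac$b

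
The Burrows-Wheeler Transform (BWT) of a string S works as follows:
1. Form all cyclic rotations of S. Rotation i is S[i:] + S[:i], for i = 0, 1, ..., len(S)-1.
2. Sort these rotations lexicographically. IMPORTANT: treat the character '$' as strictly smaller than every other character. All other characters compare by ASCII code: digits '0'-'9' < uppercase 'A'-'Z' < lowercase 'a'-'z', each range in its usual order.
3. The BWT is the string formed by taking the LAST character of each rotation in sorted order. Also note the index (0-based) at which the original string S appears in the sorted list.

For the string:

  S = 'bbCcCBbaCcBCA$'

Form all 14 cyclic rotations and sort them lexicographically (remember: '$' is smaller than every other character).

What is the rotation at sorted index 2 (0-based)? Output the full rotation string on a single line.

Answer: BCA$bbCcCBbaCc

Derivation:
All 14 rotations (rotation i = S[i:]+S[:i]):
  rot[0] = bbCcCBbaCcBCA$
  rot[1] = bCcCBbaCcBCA$b
  rot[2] = CcCBbaCcBCA$bb
  rot[3] = cCBbaCcBCA$bbC
  rot[4] = CBbaCcBCA$bbCc
  rot[5] = BbaCcBCA$bbCcC
  rot[6] = baCcBCA$bbCcCB
  rot[7] = aCcBCA$bbCcCBb
  rot[8] = CcBCA$bbCcCBba
  rot[9] = cBCA$bbCcCBbaC
  rot[10] = BCA$bbCcCBbaCc
  rot[11] = CA$bbCcCBbaCcB
  rot[12] = A$bbCcCBbaCcBC
  rot[13] = $bbCcCBbaCcBCA
Sorted (with $ < everything):
  sorted[0] = $bbCcCBbaCcBCA
  sorted[1] = A$bbCcCBbaCcBC
  sorted[2] = BCA$bbCcCBbaCc
  sorted[3] = BbaCcBCA$bbCcC
  sorted[4] = CA$bbCcCBbaCcB
  sorted[5] = CBbaCcBCA$bbCc
  sorted[6] = CcBCA$bbCcCBba
  sorted[7] = CcCBbaCcBCA$bb
  sorted[8] = aCcBCA$bbCcCBb
  sorted[9] = bCcCBbaCcBCA$b
  sorted[10] = baCcBCA$bbCcCB
  sorted[11] = bbCcCBbaCcBCA$
  sorted[12] = cBCA$bbCcCBbaC
  sorted[13] = cCBbaCcBCA$bbC
sorted[2] = BCA$bbCcCBbaCc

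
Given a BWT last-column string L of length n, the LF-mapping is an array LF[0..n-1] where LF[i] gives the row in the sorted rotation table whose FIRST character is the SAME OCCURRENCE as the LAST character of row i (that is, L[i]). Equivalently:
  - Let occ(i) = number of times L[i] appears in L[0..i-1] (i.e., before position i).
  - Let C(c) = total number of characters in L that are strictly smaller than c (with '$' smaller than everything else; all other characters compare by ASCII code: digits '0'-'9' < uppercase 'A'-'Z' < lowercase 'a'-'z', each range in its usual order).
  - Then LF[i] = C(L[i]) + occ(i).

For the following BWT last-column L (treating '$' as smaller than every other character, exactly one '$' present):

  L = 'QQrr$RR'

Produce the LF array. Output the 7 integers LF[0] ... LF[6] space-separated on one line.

Answer: 1 2 5 6 0 3 4

Derivation:
Char counts: '$':1, 'Q':2, 'R':2, 'r':2
C (first-col start): C('$')=0, C('Q')=1, C('R')=3, C('r')=5
L[0]='Q': occ=0, LF[0]=C('Q')+0=1+0=1
L[1]='Q': occ=1, LF[1]=C('Q')+1=1+1=2
L[2]='r': occ=0, LF[2]=C('r')+0=5+0=5
L[3]='r': occ=1, LF[3]=C('r')+1=5+1=6
L[4]='$': occ=0, LF[4]=C('$')+0=0+0=0
L[5]='R': occ=0, LF[5]=C('R')+0=3+0=3
L[6]='R': occ=1, LF[6]=C('R')+1=3+1=4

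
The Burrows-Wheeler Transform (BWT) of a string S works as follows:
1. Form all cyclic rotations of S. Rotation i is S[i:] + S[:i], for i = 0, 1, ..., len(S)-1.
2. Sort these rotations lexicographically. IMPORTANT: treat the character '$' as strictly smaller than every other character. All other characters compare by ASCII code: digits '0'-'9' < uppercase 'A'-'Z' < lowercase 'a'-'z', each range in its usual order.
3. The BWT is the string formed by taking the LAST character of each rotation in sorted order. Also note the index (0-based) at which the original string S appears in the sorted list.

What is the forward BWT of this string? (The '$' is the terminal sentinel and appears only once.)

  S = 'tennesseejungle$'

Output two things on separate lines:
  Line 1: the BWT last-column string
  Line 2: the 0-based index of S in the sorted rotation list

Answer: elsetnnegnuese$j
14

Derivation:
All 16 rotations (rotation i = S[i:]+S[:i]):
  rot[0] = tennesseejungle$
  rot[1] = ennesseejungle$t
  rot[2] = nnesseejungle$te
  rot[3] = nesseejungle$ten
  rot[4] = esseejungle$tenn
  rot[5] = sseejungle$tenne
  rot[6] = seejungle$tennes
  rot[7] = eejungle$tenness
  rot[8] = ejungle$tennesse
  rot[9] = jungle$tennessee
  rot[10] = ungle$tennesseej
  rot[11] = ngle$tennesseeju
  rot[12] = gle$tennesseejun
  rot[13] = le$tennesseejung
  rot[14] = e$tennesseejungl
  rot[15] = $tennesseejungle
Sorted (with $ < everything):
  sorted[0] = $tennesseejungle  (last char: 'e')
  sorted[1] = e$tennesseejungl  (last char: 'l')
  sorted[2] = eejungle$tenness  (last char: 's')
  sorted[3] = ejungle$tennesse  (last char: 'e')
  sorted[4] = ennesseejungle$t  (last char: 't')
  sorted[5] = esseejungle$tenn  (last char: 'n')
  sorted[6] = gle$tennesseejun  (last char: 'n')
  sorted[7] = jungle$tennessee  (last char: 'e')
  sorted[8] = le$tennesseejung  (last char: 'g')
  sorted[9] = nesseejungle$ten  (last char: 'n')
  sorted[10] = ngle$tennesseeju  (last char: 'u')
  sorted[11] = nnesseejungle$te  (last char: 'e')
  sorted[12] = seejungle$tennes  (last char: 's')
  sorted[13] = sseejungle$tenne  (last char: 'e')
  sorted[14] = tennesseejungle$  (last char: '$')
  sorted[15] = ungle$tennesseej  (last char: 'j')
Last column: elsetnnegnuese$j
Original string S is at sorted index 14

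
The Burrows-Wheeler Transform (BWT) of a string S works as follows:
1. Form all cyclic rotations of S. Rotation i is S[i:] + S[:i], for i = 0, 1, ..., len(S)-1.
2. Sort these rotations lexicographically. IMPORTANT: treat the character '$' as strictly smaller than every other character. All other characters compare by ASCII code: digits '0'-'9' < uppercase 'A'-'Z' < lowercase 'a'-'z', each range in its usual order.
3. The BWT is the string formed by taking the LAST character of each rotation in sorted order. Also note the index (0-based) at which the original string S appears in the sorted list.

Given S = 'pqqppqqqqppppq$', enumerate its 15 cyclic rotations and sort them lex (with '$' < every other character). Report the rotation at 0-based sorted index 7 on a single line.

Answer: pqqqqppppq$pqqp

Derivation:
All 15 rotations (rotation i = S[i:]+S[:i]):
  rot[0] = pqqppqqqqppppq$
  rot[1] = qqppqqqqppppq$p
  rot[2] = qppqqqqppppq$pq
  rot[3] = ppqqqqppppq$pqq
  rot[4] = pqqqqppppq$pqqp
  rot[5] = qqqqppppq$pqqpp
  rot[6] = qqqppppq$pqqppq
  rot[7] = qqppppq$pqqppqq
  rot[8] = qppppq$pqqppqqq
  rot[9] = ppppq$pqqppqqqq
  rot[10] = pppq$pqqppqqqqp
  rot[11] = ppq$pqqppqqqqpp
  rot[12] = pq$pqqppqqqqppp
  rot[13] = q$pqqppqqqqpppp
  rot[14] = $pqqppqqqqppppq
Sorted (with $ < everything):
  sorted[0] = $pqqppqqqqppppq
  sorted[1] = ppppq$pqqppqqqq
  sorted[2] = pppq$pqqppqqqqp
  sorted[3] = ppq$pqqppqqqqpp
  sorted[4] = ppqqqqppppq$pqq
  sorted[5] = pq$pqqppqqqqppp
  sorted[6] = pqqppqqqqppppq$
  sorted[7] = pqqqqppppq$pqqp
  sorted[8] = q$pqqppqqqqpppp
  sorted[9] = qppppq$pqqppqqq
  sorted[10] = qppqqqqppppq$pq
  sorted[11] = qqppppq$pqqppqq
  sorted[12] = qqppqqqqppppq$p
  sorted[13] = qqqppppq$pqqppq
  sorted[14] = qqqqppppq$pqqpp
sorted[7] = pqqqqppppq$pqqp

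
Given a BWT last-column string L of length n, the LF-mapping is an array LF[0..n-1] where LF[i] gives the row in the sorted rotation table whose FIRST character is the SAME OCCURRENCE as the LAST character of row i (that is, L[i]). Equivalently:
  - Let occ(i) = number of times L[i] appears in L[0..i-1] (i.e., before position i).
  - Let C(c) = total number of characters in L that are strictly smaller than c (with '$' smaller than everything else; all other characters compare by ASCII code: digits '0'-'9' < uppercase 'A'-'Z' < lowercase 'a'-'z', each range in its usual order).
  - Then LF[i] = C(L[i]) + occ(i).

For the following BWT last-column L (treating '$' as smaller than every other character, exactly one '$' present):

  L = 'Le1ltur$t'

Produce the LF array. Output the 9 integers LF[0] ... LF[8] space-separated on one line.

Char counts: '$':1, '1':1, 'L':1, 'e':1, 'l':1, 'r':1, 't':2, 'u':1
C (first-col start): C('$')=0, C('1')=1, C('L')=2, C('e')=3, C('l')=4, C('r')=5, C('t')=6, C('u')=8
L[0]='L': occ=0, LF[0]=C('L')+0=2+0=2
L[1]='e': occ=0, LF[1]=C('e')+0=3+0=3
L[2]='1': occ=0, LF[2]=C('1')+0=1+0=1
L[3]='l': occ=0, LF[3]=C('l')+0=4+0=4
L[4]='t': occ=0, LF[4]=C('t')+0=6+0=6
L[5]='u': occ=0, LF[5]=C('u')+0=8+0=8
L[6]='r': occ=0, LF[6]=C('r')+0=5+0=5
L[7]='$': occ=0, LF[7]=C('$')+0=0+0=0
L[8]='t': occ=1, LF[8]=C('t')+1=6+1=7

Answer: 2 3 1 4 6 8 5 0 7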